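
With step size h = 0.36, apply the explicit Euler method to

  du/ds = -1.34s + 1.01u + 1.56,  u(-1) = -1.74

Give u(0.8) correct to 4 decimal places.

-0.0291

Euler: u_{n+1} = u_n + h·f(s_n, u_n).
s=-1.000000, u=-1.740000: f=1.142600 → u ← -1.740000 + 0.36·1.142600 = -1.328664
s=-0.640000, u=-1.328664: f=1.075649 → u ← -1.328664 + 0.36·1.075649 = -0.941430
s=-0.280000, u=-0.941430: f=0.984355 → u ← -0.941430 + 0.36·0.984355 = -0.587062
s=0.080000, u=-0.587062: f=0.859867 → u ← -0.587062 + 0.36·0.859867 = -0.277510
s=0.440000, u=-0.277510: f=0.690115 → u ← -0.277510 + 0.36·0.690115 = -0.029069
u(0.8) ≈ -0.0291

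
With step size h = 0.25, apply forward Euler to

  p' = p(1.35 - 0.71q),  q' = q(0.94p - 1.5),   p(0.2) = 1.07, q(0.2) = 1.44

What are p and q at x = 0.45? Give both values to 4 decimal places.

Euler on (p,q): p_{n+1} = p_n + h·p', q_{n+1} = q_n + h·q'.
0.200000: (1.070000, 1.440000); f=(0.350532, -0.711648) → (1.157633, 1.262088)
(p(0.45), q(0.45)) ≈ (1.1576, 1.2621)

1.1576, 1.2621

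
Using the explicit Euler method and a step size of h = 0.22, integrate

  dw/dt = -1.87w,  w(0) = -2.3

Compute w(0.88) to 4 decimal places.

Euler: w_{n+1} = w_n + h·f(t_n, w_n).
t=0.000000, w=-2.300000: f=4.301000 → w ← -2.300000 + 0.22·4.301000 = -1.353780
t=0.220000, w=-1.353780: f=2.531569 → w ← -1.353780 + 0.22·2.531569 = -0.796835
t=0.440000, w=-0.796835: f=1.490081 → w ← -0.796835 + 0.22·1.490081 = -0.469017
t=0.660000, w=-0.469017: f=0.877062 → w ← -0.469017 + 0.22·0.877062 = -0.276063
w(0.88) ≈ -0.2761

-0.2761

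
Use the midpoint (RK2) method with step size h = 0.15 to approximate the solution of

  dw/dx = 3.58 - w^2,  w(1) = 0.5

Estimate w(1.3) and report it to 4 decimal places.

1.2902

Midpoint: k1 = f(x_n, w_n); k2 = f(x_n + h/2, w_n + (h/2)·k1); w_{n+1} = w_n + h·k2.
x=1.000000, w=0.500000:
  k1 = f(1.000000, 0.500000) = 3.330000
  k2 = f(1.075000, 0.749750) = 3.017875
  w ← 0.500000 + 0.15·3.017875 = 0.952681
x=1.150000, w=0.952681:
  k1 = f(1.150000, 0.952681) = 2.672398
  k2 = f(1.225000, 1.153111) = 2.250335
  w ← 0.952681 + 0.15·2.250335 = 1.290231
w(1.3) ≈ 1.2902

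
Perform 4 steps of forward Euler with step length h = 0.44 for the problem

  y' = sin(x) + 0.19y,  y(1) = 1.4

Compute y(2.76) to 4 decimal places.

3.6899

Euler: y_{n+1} = y_n + h·f(x_n, y_n).
x=1.000000, y=1.400000: f=1.107471 → y ← 1.400000 + 0.44·1.107471 = 1.887287
x=1.440000, y=1.887287: f=1.350043 → y ← 1.887287 + 0.44·1.350043 = 2.481306
x=1.880000, y=2.481306: f=1.424024 → y ← 2.481306 + 0.44·1.424024 = 3.107877
x=2.320000, y=3.107877: f=1.322728 → y ← 3.107877 + 0.44·1.322728 = 3.689877
y(2.76) ≈ 3.6899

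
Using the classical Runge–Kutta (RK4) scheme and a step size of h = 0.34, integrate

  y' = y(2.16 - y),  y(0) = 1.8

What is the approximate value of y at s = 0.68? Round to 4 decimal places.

RK4: k1 = f(s_n, y_n); k2 = f(s_n + h/2, y_n + (h/2)·k1); k3 = f(s_n + h/2, y_n + (h/2)·k2); k4 = f(s_n + h, y_n + h·k3); y_{n+1} = y_n + (h/6)·(k1 + 2k2 + 2k3 + k4).
s=0.000000, y=1.800000:
  k1 = f(0.000000, 1.800000) = 0.648000
  k2 = f(0.170000, 1.910160) = 0.477234
  k3 = f(0.170000, 1.881130) = 0.524591
  k4 = f(0.340000, 1.978361) = 0.359348
  y ← 1.800000 + (0.34/6)·(k1 + 2k2 + 2k3 + k4) = 1.970623
s=0.340000, y=1.970623:
  k1 = f(0.340000, 1.970623) = 0.373190
  k2 = f(0.510000, 2.034066) = 0.256159
  k3 = f(0.510000, 2.014170) = 0.293726
  k4 = f(0.680000, 2.070490) = 0.185329
  y ← 1.970623 + (0.34/6)·(k1 + 2k2 + 2k3 + k4) = 2.064593
y(0.68) ≈ 2.0646

2.0646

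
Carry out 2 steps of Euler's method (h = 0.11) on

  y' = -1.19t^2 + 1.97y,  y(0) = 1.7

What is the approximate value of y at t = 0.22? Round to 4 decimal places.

Euler: y_{n+1} = y_n + h·f(t_n, y_n).
t=0.000000, y=1.700000: f=3.349000 → y ← 1.700000 + 0.11·3.349000 = 2.068390
t=0.110000, y=2.068390: f=4.060329 → y ← 2.068390 + 0.11·4.060329 = 2.515026
y(0.22) ≈ 2.5150

2.5150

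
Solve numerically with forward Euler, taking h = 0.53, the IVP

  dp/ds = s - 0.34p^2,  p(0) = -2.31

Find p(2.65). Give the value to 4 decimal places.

Euler: p_{n+1} = p_n + h·f(s_n, p_n).
s=0.000000, p=-2.310000: f=-1.814274 → p ← -2.310000 + 0.53·(-1.814274) = -3.271565
s=0.530000, p=-3.271565: f=-3.109067 → p ← -3.271565 + 0.53·(-3.109067) = -4.919371
s=1.060000, p=-4.919371: f=-7.168071 → p ← -4.919371 + 0.53·(-7.168071) = -8.718449
s=1.590000, p=-8.718449: f=-24.253858 → p ← -8.718449 + 0.53·(-24.253858) = -21.572993
s=2.120000, p=-21.572993: f=-156.113975 → p ← -21.572993 + 0.53·(-156.113975) = -104.313400
p(2.65) ≈ -104.3134

-104.3134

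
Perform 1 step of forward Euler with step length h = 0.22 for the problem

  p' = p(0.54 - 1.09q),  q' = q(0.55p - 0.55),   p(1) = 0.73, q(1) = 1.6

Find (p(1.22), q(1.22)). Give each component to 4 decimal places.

Euler on (p,q): p_{n+1} = p_n + h·p', q_{n+1} = q_n + h·q'.
1.000000: (0.730000, 1.600000); f=(-0.878920, -0.237600) → (0.536638, 1.547728)
(p(1.22), q(1.22)) ≈ (0.5366, 1.5477)

0.5366, 1.5477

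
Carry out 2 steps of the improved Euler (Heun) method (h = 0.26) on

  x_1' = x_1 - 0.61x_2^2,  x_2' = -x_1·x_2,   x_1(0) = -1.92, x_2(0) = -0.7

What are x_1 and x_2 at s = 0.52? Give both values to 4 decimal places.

-3.8690, -2.5687

Heun on (x_1,x_2): k1 = f(s_n, state_n); k2 = f(s_n + h, state_n + h·k1); state_{n+1} = state_n + (h/2)·(k1 + k2).
0.000000: (-1.920000, -0.700000)
  k1 = (-2.218900, -1.344000)
  predictor → (-2.496914, -1.049440)
  k2 = (-3.168722, -2.620361)
  → (-2.620391, -1.215367)
0.260000: (-2.620391, -1.215367)
  k1 = (-3.521432, -3.184737)
  predictor → (-3.535963, -2.043398)
  k2 = (-6.083004, -7.225382)
  → (-3.868968, -2.568682)
(x_1(0.52), x_2(0.52)) ≈ (-3.8690, -2.5687)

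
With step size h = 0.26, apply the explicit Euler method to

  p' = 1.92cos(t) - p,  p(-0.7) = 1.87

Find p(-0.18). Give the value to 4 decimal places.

Euler: p_{n+1} = p_n + h·f(t_n, p_n).
t=-0.700000, p=1.870000: f=-0.401503 → p ← 1.870000 + 0.26·(-0.401503) = 1.765609
t=-0.440000, p=1.765609: f=-0.028486 → p ← 1.765609 + 0.26·(-0.028486) = 1.758203
p(-0.18) ≈ 1.7582

1.7582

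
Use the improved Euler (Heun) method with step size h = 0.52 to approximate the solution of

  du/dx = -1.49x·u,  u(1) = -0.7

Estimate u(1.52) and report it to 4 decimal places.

Heun: k1 = f(x_n, u_n); k2 = f(x_n + h, u_n + h·k1); u_{n+1} = u_n + (h/2)·(k1 + k2).
x=1.000000, u=-0.700000:
  k1 = f(1.000000, -0.700000) = 1.043000
  k2 = f(1.520000, -0.157640) = 0.357023
  u ← -0.700000 + (0.52/2)·(1.043000 + 0.357023) = -0.335994
u(1.52) ≈ -0.3360

-0.3360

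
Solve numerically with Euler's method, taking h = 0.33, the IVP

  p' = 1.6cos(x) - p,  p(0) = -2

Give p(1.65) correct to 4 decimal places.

Euler: p_{n+1} = p_n + h·f(x_n, p_n).
x=0.000000, p=-2.000000: f=3.600000 → p ← -2.000000 + 0.33·3.600000 = -0.812000
x=0.330000, p=-0.812000: f=2.325668 → p ← -0.812000 + 0.33·2.325668 = -0.044530
x=0.660000, p=-0.044530: f=1.308517 → p ← -0.044530 + 0.33·1.308517 = 0.387281
x=0.990000, p=0.387281: f=0.490623 → p ← 0.387281 + 0.33·0.490623 = 0.549187
x=1.320000, p=0.549187: f=-0.152106 → p ← 0.549187 + 0.33·(-0.152106) = 0.498992
p(1.65) ≈ 0.4990

0.4990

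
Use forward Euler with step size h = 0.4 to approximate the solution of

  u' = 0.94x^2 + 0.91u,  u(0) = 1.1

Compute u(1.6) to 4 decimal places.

4.7892

Euler: u_{n+1} = u_n + h·f(x_n, u_n).
x=0.000000, u=1.100000: f=1.001000 → u ← 1.100000 + 0.4·1.001000 = 1.500400
x=0.400000, u=1.500400: f=1.515764 → u ← 1.500400 + 0.4·1.515764 = 2.106706
x=0.800000, u=2.106706: f=2.518702 → u ← 2.106706 + 0.4·2.518702 = 3.114186
x=1.200000, u=3.114186: f=4.187510 → u ← 3.114186 + 0.4·4.187510 = 4.789190
u(1.6) ≈ 4.7892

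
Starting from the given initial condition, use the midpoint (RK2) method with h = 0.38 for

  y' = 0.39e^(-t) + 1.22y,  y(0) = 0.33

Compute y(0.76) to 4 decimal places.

1.1683

Midpoint: k1 = f(t_n, y_n); k2 = f(t_n + h/2, y_n + (h/2)·k1); y_{n+1} = y_n + h·k2.
t=0.000000, y=0.330000:
  k1 = f(0.000000, 0.330000) = 0.792600
  k2 = f(0.190000, 0.480594) = 0.908839
  y ← 0.330000 + 0.38·0.908839 = 0.675359
t=0.380000, y=0.675359:
  k1 = f(0.380000, 0.675359) = 1.090644
  k2 = f(0.570000, 0.882581) = 1.297304
  y ← 0.675359 + 0.38·1.297304 = 1.168334
y(0.76) ≈ 1.1683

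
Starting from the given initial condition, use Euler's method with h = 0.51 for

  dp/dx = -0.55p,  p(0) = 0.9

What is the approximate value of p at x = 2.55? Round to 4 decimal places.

0.1735

Euler: p_{n+1} = p_n + h·f(x_n, p_n).
x=0.000000, p=0.900000: f=-0.495000 → p ← 0.900000 + 0.51·(-0.495000) = 0.647550
x=0.510000, p=0.647550: f=-0.356153 → p ← 0.647550 + 0.51·(-0.356153) = 0.465912
x=1.020000, p=0.465912: f=-0.256252 → p ← 0.465912 + 0.51·(-0.256252) = 0.335224
x=1.530000, p=0.335224: f=-0.184373 → p ← 0.335224 + 0.51·(-0.184373) = 0.241194
x=2.040000, p=0.241194: f=-0.132656 → p ← 0.241194 + 0.51·(-0.132656) = 0.173539
p(2.55) ≈ 0.1735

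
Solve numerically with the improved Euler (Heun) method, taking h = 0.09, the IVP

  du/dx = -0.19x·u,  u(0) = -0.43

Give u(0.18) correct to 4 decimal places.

Heun: k1 = f(x_n, u_n); k2 = f(x_n + h, u_n + h·k1); u_{n+1} = u_n + (h/2)·(k1 + k2).
x=0.000000, u=-0.430000:
  k1 = f(0.000000, -0.430000) = 0.000000
  k2 = f(0.090000, -0.430000) = 0.007353
  u ← -0.430000 + (0.09/2)·(0.000000 + 0.007353) = -0.429669
x=0.090000, u=-0.429669:
  k1 = f(0.090000, -0.429669) = 0.007347
  k2 = f(0.180000, -0.429008) = 0.014672
  u ← -0.429669 + (0.09/2)·(0.007347 + 0.014672) = -0.428678
u(0.18) ≈ -0.4287

-0.4287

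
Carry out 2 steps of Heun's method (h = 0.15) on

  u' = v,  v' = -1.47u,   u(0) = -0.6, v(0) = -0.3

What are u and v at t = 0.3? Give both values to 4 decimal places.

Heun on (u,v): k1 = f(t_n, state_n); k2 = f(t_n + h, state_n + h·k1); state_{n+1} = state_n + (h/2)·(k1 + k2).
0.000000: (-0.600000, -0.300000)
  k1 = (-0.300000, 0.882000)
  predictor → (-0.645000, -0.167700)
  k2 = (-0.167700, 0.948150)
  → (-0.635077, -0.162739)
0.150000: (-0.635077, -0.162739)
  k1 = (-0.162739, 0.933564)
  predictor → (-0.659488, -0.022704)
  k2 = (-0.022704, 0.969448)
  → (-0.648986, -0.020013)
(u(0.3), v(0.3)) ≈ (-0.6490, -0.0200)

-0.6490, -0.0200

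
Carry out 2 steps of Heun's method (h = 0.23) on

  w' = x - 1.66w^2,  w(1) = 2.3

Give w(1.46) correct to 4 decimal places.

1.2154

Heun: k1 = f(x_n, w_n); k2 = f(x_n + h, w_n + h·k1); w_{n+1} = w_n + (h/2)·(k1 + k2).
x=1.000000, w=2.300000:
  k1 = f(1.000000, 2.300000) = -7.781400
  k2 = f(1.230000, 0.510278) = 0.797763
  w ← 2.300000 + (0.23/2)·(-7.781400 + 0.797763) = 1.496882
x=1.230000, w=1.496882:
  k1 = f(1.230000, 1.496882) = -2.489487
  k2 = f(1.460000, 0.924300) = 0.041812
  w ← 1.496882 + (0.23/2)·(-2.489487 + 0.041812) = 1.215399
w(1.46) ≈ 1.2154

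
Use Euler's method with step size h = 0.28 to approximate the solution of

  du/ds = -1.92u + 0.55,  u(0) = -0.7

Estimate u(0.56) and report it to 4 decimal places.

Euler: u_{n+1} = u_n + h·f(s_n, u_n).
s=0.000000, u=-0.700000: f=1.894000 → u ← -0.700000 + 0.28·1.894000 = -0.169680
s=0.280000, u=-0.169680: f=0.875786 → u ← -0.169680 + 0.28·0.875786 = 0.075540
u(0.56) ≈ 0.0755

0.0755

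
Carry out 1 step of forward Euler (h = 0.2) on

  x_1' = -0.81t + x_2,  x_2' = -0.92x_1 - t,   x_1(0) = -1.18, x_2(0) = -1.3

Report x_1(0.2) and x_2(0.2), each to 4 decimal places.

Euler on (x_1,x_2): x_1_{n+1} = x_1_n + h·x_1', x_2_{n+1} = x_2_n + h·x_2'.
0.000000: (-1.180000, -1.300000); f=(-1.300000, 1.085600) → (-1.440000, -1.082880)
(x_1(0.2), x_2(0.2)) ≈ (-1.4400, -1.0829)

-1.4400, -1.0829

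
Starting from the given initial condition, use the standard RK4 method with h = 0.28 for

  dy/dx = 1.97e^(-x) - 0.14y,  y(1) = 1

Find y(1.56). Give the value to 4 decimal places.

RK4: k1 = f(x_n, y_n); k2 = f(x_n + h/2, y_n + (h/2)·k1); k3 = f(x_n + h/2, y_n + (h/2)·k2); k4 = f(x_n + h, y_n + h·k3); y_{n+1} = y_n + (h/6)·(k1 + 2k2 + 2k3 + k4).
x=1.000000, y=1.000000:
  k1 = f(1.000000, 1.000000) = 0.584722
  k2 = f(1.140000, 1.081861) = 0.478583
  k3 = f(1.140000, 1.067002) = 0.480663
  k4 = f(1.280000, 1.134586) = 0.388891
  y ← 1.000000 + (0.28/6)·(k1 + 2k2 + 2k3 + k4) = 1.134965
x=1.280000, y=1.134965:
  k1 = f(1.280000, 1.134965) = 0.388838
  k2 = f(1.420000, 1.189402) = 0.309660
  k3 = f(1.420000, 1.178317) = 0.311212
  k4 = f(1.560000, 1.222104) = 0.242873
  y ← 1.134965 + (0.28/6)·(k1 + 2k2 + 2k3 + k4) = 1.222393
y(1.56) ≈ 1.2224

1.2224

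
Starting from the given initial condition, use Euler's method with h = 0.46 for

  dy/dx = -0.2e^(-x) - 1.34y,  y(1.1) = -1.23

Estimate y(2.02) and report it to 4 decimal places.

-0.2121

Euler: y_{n+1} = y_n + h·f(x_n, y_n).
x=1.100000, y=-1.230000: f=1.581626 → y ← -1.230000 + 0.46·1.581626 = -0.502452
x=1.560000, y=-0.502452: f=0.631259 → y ← -0.502452 + 0.46·0.631259 = -0.212073
y(2.02) ≈ -0.2121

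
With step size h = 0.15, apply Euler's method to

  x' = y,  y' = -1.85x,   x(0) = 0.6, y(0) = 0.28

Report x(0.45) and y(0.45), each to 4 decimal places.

Euler on (x,y): x_{n+1} = x_n + h·x', y_{n+1} = y_n + h·y'.
0.000000: (0.600000, 0.280000); f=(0.280000, -1.110000) → (0.642000, 0.113500)
0.150000: (0.642000, 0.113500); f=(0.113500, -1.187700) → (0.659025, -0.064655)
0.300000: (0.659025, -0.064655); f=(-0.064655, -1.219196) → (0.649327, -0.247534)
(x(0.45), y(0.45)) ≈ (0.6493, -0.2475)

0.6493, -0.2475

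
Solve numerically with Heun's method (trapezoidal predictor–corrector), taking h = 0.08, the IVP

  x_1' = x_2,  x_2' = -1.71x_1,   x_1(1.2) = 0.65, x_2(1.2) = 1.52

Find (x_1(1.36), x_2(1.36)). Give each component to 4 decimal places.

0.8777, 1.3099

Heun on (x_1,x_2): k1 = f(x_n, state_n); k2 = f(x_n + h, state_n + h·k1); state_{n+1} = state_n + (h/2)·(k1 + k2).
1.200000: (0.650000, 1.520000)
  k1 = (1.520000, -1.111500)
  predictor → (0.771600, 1.431080)
  k2 = (1.431080, -1.319436)
  → (0.768043, 1.422763)
1.280000: (0.768043, 1.422763)
  k1 = (1.422763, -1.313354)
  predictor → (0.881864, 1.317694)
  k2 = (1.317694, -1.507988)
  → (0.877661, 1.309909)
(x_1(1.36), x_2(1.36)) ≈ (0.8777, 1.3099)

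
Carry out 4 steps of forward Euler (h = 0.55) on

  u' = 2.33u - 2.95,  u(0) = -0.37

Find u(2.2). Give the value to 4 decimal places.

-43.0631

Euler: u_{n+1} = u_n + h·f(x_n, u_n).
x=0.000000, u=-0.370000: f=-3.812100 → u ← -0.370000 + 0.55·(-3.812100) = -2.466655
x=0.550000, u=-2.466655: f=-8.697306 → u ← -2.466655 + 0.55·(-8.697306) = -7.250173
x=1.100000, u=-7.250173: f=-19.842904 → u ← -7.250173 + 0.55·(-19.842904) = -18.163771
x=1.650000, u=-18.163771: f=-45.271585 → u ← -18.163771 + 0.55·(-45.271585) = -43.063143
u(2.2) ≈ -43.0631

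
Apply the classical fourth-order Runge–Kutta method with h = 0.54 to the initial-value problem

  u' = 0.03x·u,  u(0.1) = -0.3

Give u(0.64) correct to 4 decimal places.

-0.3018

RK4: k1 = f(x_n, u_n); k2 = f(x_n + h/2, u_n + (h/2)·k1); k3 = f(x_n + h/2, u_n + (h/2)·k2); k4 = f(x_n + h, u_n + h·k3); u_{n+1} = u_n + (h/6)·(k1 + 2k2 + 2k3 + k4).
x=0.100000, u=-0.300000:
  k1 = f(0.100000, -0.300000) = -0.000900
  k2 = f(0.370000, -0.300243) = -0.003333
  k3 = f(0.370000, -0.300900) = -0.003340
  k4 = f(0.640000, -0.301804) = -0.005795
  u ← -0.300000 + (0.54/6)·(k1 + 2k2 + 2k3 + k4) = -0.301804
u(0.64) ≈ -0.3018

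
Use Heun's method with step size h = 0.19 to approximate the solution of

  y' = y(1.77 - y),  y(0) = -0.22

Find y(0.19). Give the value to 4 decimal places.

-0.3213

Heun: k1 = f(t_n, y_n); k2 = f(t_n + h, y_n + h·k1); y_{n+1} = y_n + (h/2)·(k1 + k2).
t=0.000000, y=-0.220000:
  k1 = f(0.000000, -0.220000) = -0.437800
  k2 = f(0.190000, -0.303182) = -0.628551
  y ← -0.220000 + (0.19/2)·(-0.437800 + (-0.628551)) = -0.321303
y(0.19) ≈ -0.3213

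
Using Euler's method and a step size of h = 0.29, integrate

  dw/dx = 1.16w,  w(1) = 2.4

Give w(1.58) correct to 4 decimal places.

4.2863

Euler: w_{n+1} = w_n + h·f(x_n, w_n).
x=1.000000, w=2.400000: f=2.784000 → w ← 2.400000 + 0.29·2.784000 = 3.207360
x=1.290000, w=3.207360: f=3.720538 → w ← 3.207360 + 0.29·3.720538 = 4.286316
w(1.58) ≈ 4.2863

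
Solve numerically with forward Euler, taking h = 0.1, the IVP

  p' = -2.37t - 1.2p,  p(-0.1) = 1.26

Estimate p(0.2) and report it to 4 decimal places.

0.8533

Euler: p_{n+1} = p_n + h·f(t_n, p_n).
t=-0.100000, p=1.260000: f=-1.275000 → p ← 1.260000 + 0.1·(-1.275000) = 1.132500
t=0.000000, p=1.132500: f=-1.359000 → p ← 1.132500 + 0.1·(-1.359000) = 0.996600
t=0.100000, p=0.996600: f=-1.432920 → p ← 0.996600 + 0.1·(-1.432920) = 0.853308
p(0.2) ≈ 0.8533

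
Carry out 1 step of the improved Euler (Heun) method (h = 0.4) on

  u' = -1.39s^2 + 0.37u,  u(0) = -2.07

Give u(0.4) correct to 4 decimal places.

Heun: k1 = f(s_n, u_n); k2 = f(s_n + h, u_n + h·k1); u_{n+1} = u_n + (h/2)·(k1 + k2).
s=0.000000, u=-2.070000:
  k1 = f(0.000000, -2.070000) = -0.765900
  k2 = f(0.400000, -2.376360) = -1.101653
  u ← -2.070000 + (0.4/2)·(-0.765900 + (-1.101653)) = -2.443511
u(0.4) ≈ -2.4435

-2.4435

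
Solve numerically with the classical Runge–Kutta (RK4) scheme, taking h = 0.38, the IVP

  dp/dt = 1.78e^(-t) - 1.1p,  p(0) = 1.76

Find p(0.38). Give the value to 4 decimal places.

RK4: k1 = f(t_n, p_n); k2 = f(t_n + h/2, p_n + (h/2)·k1); k3 = f(t_n + h/2, p_n + (h/2)·k2); k4 = f(t_n + h, p_n + h·k3); p_{n+1} = p_n + (h/6)·(k1 + 2k2 + 2k3 + k4).
t=0.000000, p=1.760000:
  k1 = f(0.000000, 1.760000) = -0.156000
  k2 = f(0.190000, 1.730360) = -0.431409
  k3 = f(0.190000, 1.678032) = -0.373848
  k4 = f(0.380000, 1.617938) = -0.562458
  p ← 1.760000 + (0.38/6)·(k1 + 2k2 + 2k3 + k4) = 1.612498
p(0.38) ≈ 1.6125

1.6125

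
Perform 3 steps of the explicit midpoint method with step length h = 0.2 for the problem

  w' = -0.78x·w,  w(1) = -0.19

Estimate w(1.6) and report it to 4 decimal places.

Midpoint: k1 = f(x_n, w_n); k2 = f(x_n + h/2, w_n + (h/2)·k1); w_{n+1} = w_n + h·k2.
x=1.000000, w=-0.190000:
  k1 = f(1.000000, -0.190000) = 0.148200
  k2 = f(1.100000, -0.175180) = 0.150304
  w ← -0.190000 + 0.2·0.150304 = -0.159939
x=1.200000, w=-0.159939:
  k1 = f(1.200000, -0.159939) = 0.149703
  k2 = f(1.300000, -0.144969) = 0.146998
  w ← -0.159939 + 0.2·0.146998 = -0.130539
x=1.400000, w=-0.130539:
  k1 = f(1.400000, -0.130539) = 0.142549
  k2 = f(1.500000, -0.116285) = 0.136053
  w ← -0.130539 + 0.2·0.136053 = -0.103329
w(1.6) ≈ -0.1033

-0.1033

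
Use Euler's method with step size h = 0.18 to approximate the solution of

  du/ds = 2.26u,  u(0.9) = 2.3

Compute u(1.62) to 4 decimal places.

9.0086

Euler: u_{n+1} = u_n + h·f(s_n, u_n).
s=0.900000, u=2.300000: f=5.198000 → u ← 2.300000 + 0.18·5.198000 = 3.235640
s=1.080000, u=3.235640: f=7.312546 → u ← 3.235640 + 0.18·7.312546 = 4.551898
s=1.260000, u=4.551898: f=10.287290 → u ← 4.551898 + 0.18·10.287290 = 6.403611
s=1.440000, u=6.403611: f=14.472160 → u ← 6.403611 + 0.18·14.472160 = 9.008599
u(1.62) ≈ 9.0086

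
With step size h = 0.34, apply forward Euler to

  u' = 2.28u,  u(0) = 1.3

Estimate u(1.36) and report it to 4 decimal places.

12.9102

Euler: u_{n+1} = u_n + h·f(x_n, u_n).
x=0.000000, u=1.300000: f=2.964000 → u ← 1.300000 + 0.34·2.964000 = 2.307760
x=0.340000, u=2.307760: f=5.261693 → u ← 2.307760 + 0.34·5.261693 = 4.096736
x=0.680000, u=4.096736: f=9.340557 → u ← 4.096736 + 0.34·9.340557 = 7.272525
x=1.020000, u=7.272525: f=16.581357 → u ← 7.272525 + 0.34·16.581357 = 12.910186
u(1.36) ≈ 12.9102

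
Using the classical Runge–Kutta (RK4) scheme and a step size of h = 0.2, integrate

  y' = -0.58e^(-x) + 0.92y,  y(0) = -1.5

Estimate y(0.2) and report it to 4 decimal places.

RK4: k1 = f(x_n, y_n); k2 = f(x_n + h/2, y_n + (h/2)·k1); k3 = f(x_n + h/2, y_n + (h/2)·k2); k4 = f(x_n + h, y_n + h·k3); y_{n+1} = y_n + (h/6)·(k1 + 2k2 + 2k3 + k4).
x=0.000000, y=-1.500000:
  k1 = f(0.000000, -1.500000) = -1.960000
  k2 = f(0.100000, -1.696000) = -2.085126
  k3 = f(0.100000, -1.708513) = -2.096637
  k4 = f(0.200000, -1.919327) = -2.240645
  y ← -1.500000 + (0.2/6)·(k1 + 2k2 + 2k3 + k4) = -1.918806
y(0.2) ≈ -1.9188

-1.9188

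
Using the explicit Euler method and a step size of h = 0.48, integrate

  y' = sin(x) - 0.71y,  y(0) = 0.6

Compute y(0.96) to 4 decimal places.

0.4824

Euler: y_{n+1} = y_n + h·f(x_n, y_n).
x=0.000000, y=0.600000: f=-0.426000 → y ← 0.600000 + 0.48·(-0.426000) = 0.395520
x=0.480000, y=0.395520: f=0.180960 → y ← 0.395520 + 0.48·0.180960 = 0.482381
y(0.96) ≈ 0.4824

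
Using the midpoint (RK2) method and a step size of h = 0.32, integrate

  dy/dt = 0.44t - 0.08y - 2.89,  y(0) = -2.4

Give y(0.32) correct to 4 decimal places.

-3.2298

Midpoint: k1 = f(t_n, y_n); k2 = f(t_n + h/2, y_n + (h/2)·k1); y_{n+1} = y_n + h·k2.
t=0.000000, y=-2.400000:
  k1 = f(0.000000, -2.400000) = -2.698000
  k2 = f(0.160000, -2.831680) = -2.593066
  y ← -2.400000 + 0.32·(-2.593066) = -3.229781
y(0.32) ≈ -3.2298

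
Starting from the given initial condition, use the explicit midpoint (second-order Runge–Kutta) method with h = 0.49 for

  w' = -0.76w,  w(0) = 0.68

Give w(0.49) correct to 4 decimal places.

Midpoint: k1 = f(s_n, w_n); k2 = f(s_n + h/2, w_n + (h/2)·k1); w_{n+1} = w_n + h·k2.
s=0.000000, w=0.680000:
  k1 = f(0.000000, 0.680000) = -0.516800
  k2 = f(0.245000, 0.553384) = -0.420572
  w ← 0.680000 + 0.49·(-0.420572) = 0.473920
w(0.49) ≈ 0.4739

0.4739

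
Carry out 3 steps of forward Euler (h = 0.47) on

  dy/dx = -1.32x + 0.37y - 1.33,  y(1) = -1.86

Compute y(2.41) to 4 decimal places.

-8.3583

Euler: y_{n+1} = y_n + h·f(x_n, y_n).
x=1.000000, y=-1.860000: f=-3.338200 → y ← -1.860000 + 0.47·(-3.338200) = -3.428954
x=1.470000, y=-3.428954: f=-4.539113 → y ← -3.428954 + 0.47·(-4.539113) = -5.562337
x=1.940000, y=-5.562337: f=-5.948865 → y ← -5.562337 + 0.47·(-5.948865) = -8.358304
y(2.41) ≈ -8.3583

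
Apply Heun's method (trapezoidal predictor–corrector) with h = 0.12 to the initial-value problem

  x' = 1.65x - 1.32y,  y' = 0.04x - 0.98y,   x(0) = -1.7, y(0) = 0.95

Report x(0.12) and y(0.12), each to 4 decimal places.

-2.2258, 0.8360

Heun on (x,y): k1 = f(t_n, state_n); k2 = f(t_n + h, state_n + h·k1); state_{n+1} = state_n + (h/2)·(k1 + k2).
0.000000: (-1.700000, 0.950000)
  k1 = (-4.059000, -0.999000)
  predictor → (-2.187080, 0.830120)
  k2 = (-4.704440, -0.901001)
  → (-2.225806, 0.836000)
(x(0.12), y(0.12)) ≈ (-2.2258, 0.8360)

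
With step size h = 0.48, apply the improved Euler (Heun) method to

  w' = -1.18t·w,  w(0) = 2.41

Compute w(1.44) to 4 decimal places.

Heun: k1 = f(t_n, w_n); k2 = f(t_n + h, w_n + h·k1); w_{n+1} = w_n + (h/2)·(k1 + k2).
t=0.000000, w=2.410000:
  k1 = f(0.000000, 2.410000) = 0.000000
  k2 = f(0.480000, 2.410000) = -1.365024
  w ← 2.410000 + (0.48/2)·(0.000000 + (-1.365024)) = 2.082394
t=0.480000, w=2.082394:
  k1 = f(0.480000, 2.082394) = -1.179468
  k2 = f(0.960000, 1.516250) = -1.717607
  w ← 2.082394 + (0.48/2)·(-1.179468 + (-1.717607)) = 1.387096
t=0.960000, w=1.387096:
  k1 = f(0.960000, 1.387096) = -1.571302
  k2 = f(1.440000, 0.632871) = -1.075374
  w ← 1.387096 + (0.48/2)·(-1.571302 + (-1.075374)) = 0.751894
w(1.44) ≈ 0.7519

0.7519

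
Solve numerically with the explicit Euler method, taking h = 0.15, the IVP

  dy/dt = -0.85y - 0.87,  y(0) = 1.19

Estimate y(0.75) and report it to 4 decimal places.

0.0957

Euler: y_{n+1} = y_n + h·f(t_n, y_n).
t=0.000000, y=1.190000: f=-1.881500 → y ← 1.190000 + 0.15·(-1.881500) = 0.907775
t=0.150000, y=0.907775: f=-1.641609 → y ← 0.907775 + 0.15·(-1.641609) = 0.661534
t=0.300000, y=0.661534: f=-1.432304 → y ← 0.661534 + 0.15·(-1.432304) = 0.446688
t=0.450000, y=0.446688: f=-1.249685 → y ← 0.446688 + 0.15·(-1.249685) = 0.259235
t=0.600000, y=0.259235: f=-1.090350 → y ← 0.259235 + 0.15·(-1.090350) = 0.095683
y(0.75) ≈ 0.0957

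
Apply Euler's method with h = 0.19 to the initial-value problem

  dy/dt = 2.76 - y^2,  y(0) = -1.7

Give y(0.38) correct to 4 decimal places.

Euler: y_{n+1} = y_n + h·f(t_n, y_n).
t=0.000000, y=-1.700000: f=-0.130000 → y ← -1.700000 + 0.19·(-0.130000) = -1.724700
t=0.190000, y=-1.724700: f=-0.214590 → y ← -1.724700 + 0.19·(-0.214590) = -1.765472
y(0.38) ≈ -1.7655

-1.7655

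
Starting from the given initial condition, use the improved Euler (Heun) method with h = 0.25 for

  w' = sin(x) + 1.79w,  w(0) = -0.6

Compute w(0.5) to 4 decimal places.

-1.2845

Heun: k1 = f(x_n, w_n); k2 = f(x_n + h, w_n + h·k1); w_{n+1} = w_n + (h/2)·(k1 + k2).
x=0.000000, w=-0.600000:
  k1 = f(0.000000, -0.600000) = -1.074000
  k2 = f(0.250000, -0.868500) = -1.307211
  w ← -0.600000 + (0.25/2)·(-1.074000 + (-1.307211)) = -0.897651
x=0.250000, w=-0.897651:
  k1 = f(0.250000, -0.897651) = -1.359392
  k2 = f(0.500000, -1.237499) = -1.735698
  w ← -0.897651 + (0.25/2)·(-1.359392 + (-1.735698)) = -1.284538
w(0.5) ≈ -1.2845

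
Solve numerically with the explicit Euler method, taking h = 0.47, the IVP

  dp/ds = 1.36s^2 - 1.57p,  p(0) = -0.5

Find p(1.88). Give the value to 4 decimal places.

Euler: p_{n+1} = p_n + h·f(s_n, p_n).
s=0.000000, p=-0.500000: f=0.785000 → p ← -0.500000 + 0.47·0.785000 = -0.131050
s=0.470000, p=-0.131050: f=0.506172 → p ← -0.131050 + 0.47·0.506172 = 0.106851
s=0.940000, p=0.106851: f=1.033940 → p ← 0.106851 + 0.47·1.033940 = 0.592803
s=1.410000, p=0.592803: f=1.773116 → p ← 0.592803 + 0.47·1.773116 = 1.426167
p(1.88) ≈ 1.4262

1.4262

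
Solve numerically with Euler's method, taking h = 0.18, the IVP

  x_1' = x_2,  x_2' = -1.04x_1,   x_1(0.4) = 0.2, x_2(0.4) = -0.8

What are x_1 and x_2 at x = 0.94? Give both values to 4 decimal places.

Euler on (x_1,x_2): x_1_{n+1} = x_1_n + h·x_1', x_2_{n+1} = x_2_n + h·x_2'.
0.400000: (0.200000, -0.800000); f=(-0.800000, -0.208000) → (0.056000, -0.837440)
0.580000: (0.056000, -0.837440); f=(-0.837440, -0.058240) → (-0.094739, -0.847923)
0.760000: (-0.094739, -0.847923); f=(-0.847923, 0.098529) → (-0.247365, -0.830188)
(x_1(0.94), x_2(0.94)) ≈ (-0.2474, -0.8302)

-0.2474, -0.8302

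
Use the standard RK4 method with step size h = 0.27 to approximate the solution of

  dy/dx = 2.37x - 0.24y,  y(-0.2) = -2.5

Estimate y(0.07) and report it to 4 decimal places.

RK4: k1 = f(x_n, y_n); k2 = f(x_n + h/2, y_n + (h/2)·k1); k3 = f(x_n + h/2, y_n + (h/2)·k2); k4 = f(x_n + h, y_n + h·k3); y_{n+1} = y_n + (h/6)·(k1 + 2k2 + 2k3 + k4).
x=-0.200000, y=-2.500000:
  k1 = f(-0.200000, -2.500000) = 0.126000
  k2 = f(-0.065000, -2.482990) = 0.441868
  k3 = f(-0.065000, -2.440348) = 0.431633
  k4 = f(0.070000, -2.383459) = 0.737930
  y ← -2.500000 + (0.27/6)·(k1 + 2k2 + 2k3 + k4) = -2.382508
y(0.07) ≈ -2.3825

-2.3825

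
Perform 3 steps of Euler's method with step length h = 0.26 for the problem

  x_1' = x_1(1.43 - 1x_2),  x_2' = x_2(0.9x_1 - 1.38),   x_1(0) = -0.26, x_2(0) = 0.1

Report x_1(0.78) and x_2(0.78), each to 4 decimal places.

Euler on (x_1,x_2): x_1_{n+1} = x_1_n + h·x_1', x_2_{n+1} = x_2_n + h·x_2'.
0.000000: (-0.260000, 0.100000); f=(-0.345800, -0.161400) → (-0.349908, 0.058036)
0.260000: (-0.349908, 0.058036); f=(-0.480061, -0.098366) → (-0.474724, 0.032461)
0.520000: (-0.474724, 0.032461); f=(-0.663445, -0.058665) → (-0.647220, 0.017208)
(x_1(0.78), x_2(0.78)) ≈ (-0.6472, 0.0172)

-0.6472, 0.0172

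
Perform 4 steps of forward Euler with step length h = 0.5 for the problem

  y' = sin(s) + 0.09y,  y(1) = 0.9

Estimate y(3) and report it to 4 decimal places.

2.8724

Euler: y_{n+1} = y_n + h·f(s_n, y_n).
s=1.000000, y=0.900000: f=0.922471 → y ← 0.900000 + 0.5·0.922471 = 1.361235
s=1.500000, y=1.361235: f=1.120006 → y ← 1.361235 + 0.5·1.120006 = 1.921239
s=2.000000, y=1.921239: f=1.082209 → y ← 1.921239 + 0.5·1.082209 = 2.462343
s=2.500000, y=2.462343: f=0.820083 → y ← 2.462343 + 0.5·0.820083 = 2.872385
y(3) ≈ 2.8724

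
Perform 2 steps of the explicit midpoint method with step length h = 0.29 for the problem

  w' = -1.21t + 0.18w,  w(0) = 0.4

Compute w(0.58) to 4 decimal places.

0.2351

Midpoint: k1 = f(t_n, w_n); k2 = f(t_n + h/2, w_n + (h/2)·k1); w_{n+1} = w_n + h·k2.
t=0.000000, w=0.400000:
  k1 = f(0.000000, 0.400000) = 0.072000
  k2 = f(0.145000, 0.410440) = -0.101571
  w ← 0.400000 + 0.29·(-0.101571) = 0.370544
t=0.290000, w=0.370544:
  k1 = f(0.290000, 0.370544) = -0.284202
  k2 = f(0.435000, 0.329335) = -0.467070
  w ← 0.370544 + 0.29·(-0.467070) = 0.235094
w(0.58) ≈ 0.2351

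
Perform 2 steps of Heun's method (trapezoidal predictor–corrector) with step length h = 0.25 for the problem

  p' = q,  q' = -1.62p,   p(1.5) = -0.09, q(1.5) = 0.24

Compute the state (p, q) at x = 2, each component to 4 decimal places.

0.0419, 0.2612

Heun on (p,q): k1 = f(x_n, state_n); k2 = f(x_n + h, state_n + h·k1); state_{n+1} = state_n + (h/2)·(k1 + k2).
1.500000: (-0.090000, 0.240000)
  k1 = (0.240000, 0.145800)
  predictor → (-0.030000, 0.276450)
  k2 = (0.276450, 0.048600)
  → (-0.025444, 0.264300)
1.750000: (-0.025444, 0.264300)
  k1 = (0.264300, 0.041219)
  predictor → (0.040631, 0.274605)
  k2 = (0.274605, -0.065823)
  → (0.041919, 0.261225)
(p(2), q(2)) ≈ (0.0419, 0.2612)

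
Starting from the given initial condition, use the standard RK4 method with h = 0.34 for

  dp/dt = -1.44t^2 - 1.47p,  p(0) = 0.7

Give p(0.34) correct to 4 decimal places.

RK4: k1 = f(t_n, p_n); k2 = f(t_n + h/2, p_n + (h/2)·k1); k3 = f(t_n + h/2, p_n + (h/2)·k2); k4 = f(t_n + h, p_n + h·k3); p_{n+1} = p_n + (h/6)·(k1 + 2k2 + 2k3 + k4).
t=0.000000, p=0.700000:
  k1 = f(0.000000, 0.700000) = -1.029000
  k2 = f(0.170000, 0.525070) = -0.813469
  k3 = f(0.170000, 0.561710) = -0.867330
  k4 = f(0.340000, 0.405108) = -0.761972
  p ← 0.700000 + (0.34/6)·(k1 + 2k2 + 2k3 + k4) = 0.408021
p(0.34) ≈ 0.4080

0.4080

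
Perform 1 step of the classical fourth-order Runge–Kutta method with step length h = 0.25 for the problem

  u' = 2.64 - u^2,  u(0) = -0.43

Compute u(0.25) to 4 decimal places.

RK4: k1 = f(x_n, u_n); k2 = f(x_n + h/2, u_n + (h/2)·k1); k3 = f(x_n + h/2, u_n + (h/2)·k2); k4 = f(x_n + h, u_n + h·k3); u_{n+1} = u_n + (h/6)·(k1 + 2k2 + 2k3 + k4).
x=0.000000, u=-0.430000:
  k1 = f(0.000000, -0.430000) = 2.455100
  k2 = f(0.125000, -0.123112) = 2.624843
  k3 = f(0.125000, -0.101895) = 2.629617
  k4 = f(0.250000, 0.227404) = 2.588287
  u ← -0.430000 + (0.25/6)·(k1 + 2k2 + 2k3 + k4) = 0.218013
u(0.25) ≈ 0.2180

0.2180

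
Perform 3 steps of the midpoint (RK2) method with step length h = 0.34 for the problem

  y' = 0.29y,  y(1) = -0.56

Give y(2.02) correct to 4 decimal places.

Midpoint: k1 = f(x_n, y_n); k2 = f(x_n + h/2, y_n + (h/2)·k1); y_{n+1} = y_n + h·k2.
x=1.000000, y=-0.560000:
  k1 = f(1.000000, -0.560000) = -0.162400
  k2 = f(1.170000, -0.587608) = -0.170406
  y ← -0.560000 + 0.34·(-0.170406) = -0.617938
x=1.340000, y=-0.617938:
  k1 = f(1.340000, -0.617938) = -0.179202
  k2 = f(1.510000, -0.648402) = -0.188037
  y ← -0.617938 + 0.34·(-0.188037) = -0.681871
x=1.680000, y=-0.681871:
  k1 = f(1.680000, -0.681871) = -0.197742
  k2 = f(1.850000, -0.715487) = -0.207491
  y ← -0.681871 + 0.34·(-0.207491) = -0.752418
y(2.02) ≈ -0.7524

-0.7524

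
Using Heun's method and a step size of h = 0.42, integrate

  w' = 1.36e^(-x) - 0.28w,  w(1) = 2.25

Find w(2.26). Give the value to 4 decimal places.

1.8748

Heun: k1 = f(x_n, w_n); k2 = f(x_n + h, w_n + h·k1); w_{n+1} = w_n + (h/2)·(k1 + k2).
x=1.000000, w=2.250000:
  k1 = f(1.000000, 2.250000) = -0.129684
  k2 = f(1.420000, 2.195533) = -0.286018
  w ← 2.250000 + (0.42/2)·(-0.129684 + (-0.286018)) = 2.162703
x=1.420000, w=2.162703:
  k1 = f(1.420000, 2.162703) = -0.276826
  k2 = f(1.840000, 2.046436) = -0.357010
  w ← 2.162703 + (0.42/2)·(-0.276826 + (-0.357010)) = 2.029597
x=1.840000, w=2.029597:
  k1 = f(1.840000, 2.029597) = -0.352295
  k2 = f(2.260000, 1.881633) = -0.384941
  w ← 2.029597 + (0.42/2)·(-0.352295 + (-0.384941)) = 1.874777
w(2.26) ≈ 1.8748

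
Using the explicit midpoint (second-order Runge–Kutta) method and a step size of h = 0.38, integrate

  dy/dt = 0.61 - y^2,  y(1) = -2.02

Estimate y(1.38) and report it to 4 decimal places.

-4.5162

Midpoint: k1 = f(t_n, y_n); k2 = f(t_n + h/2, y_n + (h/2)·k1); y_{n+1} = y_n + h·k2.
t=1.000000, y=-2.020000:
  k1 = f(1.000000, -2.020000) = -3.470400
  k2 = f(1.190000, -2.679376) = -6.569056
  y ← -2.020000 + 0.38·(-6.569056) = -4.516241
y(1.38) ≈ -4.5162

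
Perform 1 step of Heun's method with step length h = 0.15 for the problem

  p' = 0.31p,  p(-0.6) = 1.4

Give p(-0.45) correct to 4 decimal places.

1.4666

Heun: k1 = f(t_n, p_n); k2 = f(t_n + h, p_n + h·k1); p_{n+1} = p_n + (h/2)·(k1 + k2).
t=-0.600000, p=1.400000:
  k1 = f(-0.600000, 1.400000) = 0.434000
  k2 = f(-0.450000, 1.465100) = 0.454181
  p ← 1.400000 + (0.15/2)·(0.434000 + 0.454181) = 1.466614
p(-0.45) ≈ 1.4666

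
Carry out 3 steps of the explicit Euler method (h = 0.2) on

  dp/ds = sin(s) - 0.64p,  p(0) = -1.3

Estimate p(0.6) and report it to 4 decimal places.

Euler: p_{n+1} = p_n + h·f(s_n, p_n).
s=0.000000, p=-1.300000: f=0.832000 → p ← -1.300000 + 0.2·0.832000 = -1.133600
s=0.200000, p=-1.133600: f=0.924173 → p ← -1.133600 + 0.2·0.924173 = -0.948765
s=0.400000, p=-0.948765: f=0.996628 → p ← -0.948765 + 0.2·0.996628 = -0.749440
p(0.6) ≈ -0.7494

-0.7494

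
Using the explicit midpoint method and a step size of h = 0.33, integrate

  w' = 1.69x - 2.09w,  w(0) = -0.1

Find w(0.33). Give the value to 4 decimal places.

Midpoint: k1 = f(x_n, w_n); k2 = f(x_n + h/2, w_n + (h/2)·k1); w_{n+1} = w_n + h·k2.
x=0.000000, w=-0.100000:
  k1 = f(0.000000, -0.100000) = 0.209000
  k2 = f(0.165000, -0.065515) = 0.415776
  w ← -0.100000 + 0.33·0.415776 = 0.037206
w(0.33) ≈ 0.0372

0.0372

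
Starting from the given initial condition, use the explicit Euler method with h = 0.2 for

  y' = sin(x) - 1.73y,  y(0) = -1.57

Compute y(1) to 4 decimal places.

0.0739

Euler: y_{n+1} = y_n + h·f(x_n, y_n).
x=0.000000, y=-1.570000: f=2.716100 → y ← -1.570000 + 0.2·2.716100 = -1.026780
x=0.200000, y=-1.026780: f=1.974999 → y ← -1.026780 + 0.2·1.974999 = -0.631780
x=0.400000, y=-0.631780: f=1.482398 → y ← -0.631780 + 0.2·1.482398 = -0.335301
x=0.600000, y=-0.335301: f=1.144713 → y ← -0.335301 + 0.2·1.144713 = -0.106358
x=0.800000, y=-0.106358: f=0.901356 → y ← -0.106358 + 0.2·0.901356 = 0.073913
y(1) ≈ 0.0739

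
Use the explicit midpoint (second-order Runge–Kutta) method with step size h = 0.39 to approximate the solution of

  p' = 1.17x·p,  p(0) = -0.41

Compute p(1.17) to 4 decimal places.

Midpoint: k1 = f(x_n, p_n); k2 = f(x_n + h/2, p_n + (h/2)·k1); p_{n+1} = p_n + h·k2.
x=0.000000, p=-0.410000:
  k1 = f(0.000000, -0.410000) = 0.000000
  k2 = f(0.195000, -0.410000) = -0.093541
  p ← -0.410000 + 0.39·(-0.093541) = -0.446481
x=0.390000, p=-0.446481:
  k1 = f(0.390000, -0.446481) = -0.203729
  k2 = f(0.585000, -0.486208) = -0.332785
  p ← -0.446481 + 0.39·(-0.332785) = -0.576267
x=0.780000, p=-0.576267:
  k1 = f(0.780000, -0.576267) = -0.525902
  k2 = f(0.975000, -0.678818) = -0.774362
  p ← -0.576267 + 0.39·(-0.774362) = -0.878269
p(1.17) ≈ -0.8783

-0.8783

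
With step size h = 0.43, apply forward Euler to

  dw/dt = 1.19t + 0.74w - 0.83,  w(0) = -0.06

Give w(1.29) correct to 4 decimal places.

-0.8549

Euler: w_{n+1} = w_n + h·f(t_n, w_n).
t=0.000000, w=-0.060000: f=-0.874400 → w ← -0.060000 + 0.43·(-0.874400) = -0.435992
t=0.430000, w=-0.435992: f=-0.640934 → w ← -0.435992 + 0.43·(-0.640934) = -0.711594
t=0.860000, w=-0.711594: f=-0.333179 → w ← -0.711594 + 0.43·(-0.333179) = -0.854861
w(1.29) ≈ -0.8549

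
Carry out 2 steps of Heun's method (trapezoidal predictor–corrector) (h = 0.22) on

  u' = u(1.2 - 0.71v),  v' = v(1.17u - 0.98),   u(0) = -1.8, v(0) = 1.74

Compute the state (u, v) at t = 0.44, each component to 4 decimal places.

-2.3028, 0.5109

Heun on (u,v): k1 = f(t_n, state_n); k2 = f(t_n + h, state_n + h·k1); state_{n+1} = state_n + (h/2)·(k1 + k2).
0.000000: (-1.800000, 1.740000)
  k1 = (0.063720, -5.369640)
  predictor → (-1.785982, 0.558679)
  k2 = (-1.434746, -1.714921)
  → (-1.950813, 0.960698)
0.220000: (-1.950813, 0.960698)
  k1 = (-1.010334, -3.134231)
  predictor → (-2.173086, 0.271167)
  k2 = (-2.189322, -0.955190)
  → (-2.302775, 0.510862)
(u(0.44), v(0.44)) ≈ (-2.3028, 0.5109)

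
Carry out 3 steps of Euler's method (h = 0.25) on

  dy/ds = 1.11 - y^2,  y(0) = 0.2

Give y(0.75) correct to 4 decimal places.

Euler: y_{n+1} = y_n + h·f(s_n, y_n).
s=0.000000, y=0.200000: f=1.070000 → y ← 0.200000 + 0.25·1.070000 = 0.467500
s=0.250000, y=0.467500: f=0.891444 → y ← 0.467500 + 0.25·0.891444 = 0.690361
s=0.500000, y=0.690361: f=0.633402 → y ← 0.690361 + 0.25·0.633402 = 0.848711
y(0.75) ≈ 0.8487

0.8487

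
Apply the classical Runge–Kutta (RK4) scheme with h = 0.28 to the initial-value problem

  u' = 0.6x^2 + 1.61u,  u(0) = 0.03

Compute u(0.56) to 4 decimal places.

0.1186

RK4: k1 = f(x_n, u_n); k2 = f(x_n + h/2, u_n + (h/2)·k1); k3 = f(x_n + h/2, u_n + (h/2)·k2); k4 = f(x_n + h, u_n + h·k3); u_{n+1} = u_n + (h/6)·(k1 + 2k2 + 2k3 + k4).
x=0.000000, u=0.030000:
  k1 = f(0.000000, 0.030000) = 0.048300
  k2 = f(0.140000, 0.036762) = 0.070947
  k3 = f(0.140000, 0.039933) = 0.076051
  k4 = f(0.280000, 0.051294) = 0.129624
  u ← 0.030000 + (0.28/6)·(k1 + 2k2 + 2k3 + k4) = 0.052023
x=0.280000, u=0.052023:
  k1 = f(0.280000, 0.052023) = 0.130797
  k2 = f(0.420000, 0.070335) = 0.219079
  k3 = f(0.420000, 0.082694) = 0.238977
  k4 = f(0.560000, 0.118937) = 0.379648
  u ← 0.052023 + (0.28/6)·(k1 + 2k2 + 2k3 + k4) = 0.118596
u(0.56) ≈ 0.1186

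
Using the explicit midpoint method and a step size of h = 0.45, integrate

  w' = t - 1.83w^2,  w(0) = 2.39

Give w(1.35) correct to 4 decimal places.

Midpoint: k1 = f(t_n, w_n); k2 = f(t_n + h/2, w_n + (h/2)·k1); w_{n+1} = w_n + h·k2.
t=0.000000, w=2.390000:
  k1 = f(0.000000, 2.390000) = -10.453143
  k2 = f(0.225000, 0.038043) = 0.222352
  w ← 2.390000 + 0.45·0.222352 = 2.490058
t=0.450000, w=2.490058:
  k1 = f(0.450000, 2.490058) = -10.896713
  k2 = f(0.675000, 0.038298) = 0.672316
  w ← 2.490058 + 0.45·0.672316 = 2.792600
t=0.900000, w=2.792600:
  k1 = f(0.900000, 2.792600) = -13.371469
  k2 = f(1.125000, -0.215980) = 1.039635
  w ← 2.792600 + 0.45·1.039635 = 3.260436
w(1.35) ≈ 3.2604

3.2604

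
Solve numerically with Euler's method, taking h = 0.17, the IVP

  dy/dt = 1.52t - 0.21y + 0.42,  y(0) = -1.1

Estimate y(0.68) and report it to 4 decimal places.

-0.4231

Euler: y_{n+1} = y_n + h·f(t_n, y_n).
t=0.000000, y=-1.100000: f=0.651000 → y ← -1.100000 + 0.17·0.651000 = -0.989330
t=0.170000, y=-0.989330: f=0.886159 → y ← -0.989330 + 0.17·0.886159 = -0.838683
t=0.340000, y=-0.838683: f=1.112923 → y ← -0.838683 + 0.17·1.112923 = -0.649486
t=0.510000, y=-0.649486: f=1.331592 → y ← -0.649486 + 0.17·1.331592 = -0.423115
y(0.68) ≈ -0.4231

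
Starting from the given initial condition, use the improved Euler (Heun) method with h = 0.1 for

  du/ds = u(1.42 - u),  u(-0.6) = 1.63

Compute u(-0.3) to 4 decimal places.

Heun: k1 = f(s_n, u_n); k2 = f(s_n + h, u_n + h·k1); u_{n+1} = u_n + (h/2)·(k1 + k2).
s=-0.600000, u=1.630000:
  k1 = f(-0.600000, 1.630000) = -0.342300
  k2 = f(-0.500000, 1.595770) = -0.280488
  u ← 1.630000 + (0.1/2)·(-0.342300 + (-0.280488)) = 1.598861
s=-0.500000, u=1.598861:
  k1 = f(-0.500000, 1.598861) = -0.285973
  k2 = f(-0.400000, 1.570263) = -0.235953
  u ← 1.598861 + (0.1/2)·(-0.285973 + (-0.235953)) = 1.572764
s=-0.400000, u=1.572764:
  k1 = f(-0.400000, 1.572764) = -0.240262
  k2 = f(-0.300000, 1.548738) = -0.199382
  u ← 1.572764 + (0.1/2)·(-0.240262 + (-0.199382)) = 1.550782
u(-0.3) ≈ 1.5508

1.5508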